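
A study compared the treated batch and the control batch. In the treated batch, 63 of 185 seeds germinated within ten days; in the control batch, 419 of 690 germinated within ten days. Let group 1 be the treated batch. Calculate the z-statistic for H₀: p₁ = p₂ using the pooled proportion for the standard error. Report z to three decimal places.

p̂₁ = 63/185 = 0.34054, p̂₂ = 419/690 = 0.60725.
Pooled p̂ = (63+419)/(185+690) = 482/875 = 0.55086.
SE = √[p̂(1−p̂)(1/n₁+1/n₂)] = √[0.55086·0.44914·(1/185+1/690)] ≈ 0.041182.
z = -0.26671/0.041182 = -6.476.

z = -6.476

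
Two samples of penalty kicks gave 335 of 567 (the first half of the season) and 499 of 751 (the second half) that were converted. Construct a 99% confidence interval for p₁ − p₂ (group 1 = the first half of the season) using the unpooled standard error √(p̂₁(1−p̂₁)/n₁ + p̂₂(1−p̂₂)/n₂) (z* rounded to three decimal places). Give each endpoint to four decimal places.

(-0.1429, -0.0043)

p̂₁ = 335/567 = 0.59083, p̂₂ = 499/751 = 0.66445; p̂₁ − p̂₂ = -0.07362.
SE = √(0.000426367 + 0.000296880) = √0.000723247 = 0.026893.
z* = 2.576 at the 99% level. Margin of error = 0.06928.
Interval: -0.07362 ± 0.06928 → (-0.1429, -0.0043).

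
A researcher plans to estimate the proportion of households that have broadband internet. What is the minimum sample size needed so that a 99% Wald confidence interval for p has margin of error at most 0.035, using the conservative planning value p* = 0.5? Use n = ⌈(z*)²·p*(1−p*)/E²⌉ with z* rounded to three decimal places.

n = 1355

For 99% confidence, z* = 2.576.
p*(1−p*) = 0.50·0.50 = 0.2500.
Required n before rounding: 6.635776 × 0.2500 / 0.035² = 1354.240.
⌈1354.240⌉ = 1355.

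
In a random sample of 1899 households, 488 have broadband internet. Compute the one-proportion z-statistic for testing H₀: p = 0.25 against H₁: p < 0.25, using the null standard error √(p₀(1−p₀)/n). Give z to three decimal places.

z = 0.702

p̂ = 488/1899 = 0.25698.
Under H₀, SE = √(p₀(1−p₀)/n) = √(0.25·0.75/1899) = √0.000098736 = 0.009937.
Test statistic: z = 0.00698/0.009937 = 0.702.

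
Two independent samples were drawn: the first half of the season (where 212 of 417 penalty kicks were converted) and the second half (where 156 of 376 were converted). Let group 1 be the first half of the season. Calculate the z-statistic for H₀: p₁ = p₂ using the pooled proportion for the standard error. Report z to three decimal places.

z = 2.636

Sample proportions: p̂₁ = 212/417 = 0.50839 and p̂₂ = 156/376 = 0.41489.
Pooling: p̂ = 368/793 = 0.46406.
Pooled SE = √[0.2487084·0.00505766] ≈ 0.035467.
z = (p̂₁ − p̂₂)/SE = (0.50839 − 0.41489)/0.035467 = 0.09350/0.035467 = 2.636.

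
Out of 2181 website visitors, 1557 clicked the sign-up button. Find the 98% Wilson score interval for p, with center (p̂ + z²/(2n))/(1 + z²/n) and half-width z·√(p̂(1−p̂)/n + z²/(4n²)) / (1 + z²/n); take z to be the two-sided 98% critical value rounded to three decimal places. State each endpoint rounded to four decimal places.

p̂ = 1557/2181 = 0.71389; z = 2.326, so z² = 5.410276.
Denominator 1 + z²/n = 1 + 5.410276/2181 = 1.002481.
Adjusted center: (0.71389 + z²/(2n))/1.002481 = 0.71336.
Radicand: p̂(1−p̂)/n + z²/(4n²) = 0.000093650 + 0.000000284 = 0.000093934.
Half-width = 2.326·√0.000093934/1.002481 = 0.02249.
Interval: 0.71336 ± 0.02249 → (0.6909, 0.7359).

(0.6909, 0.7359)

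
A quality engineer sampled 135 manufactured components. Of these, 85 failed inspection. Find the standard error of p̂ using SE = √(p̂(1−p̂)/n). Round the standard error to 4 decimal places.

SE = 0.0416

With x = 85 successes in n = 135, p̂ = 0.62963.
p̂(1−p̂) = 0.233196.
SE = √(0.233196/135) = √0.001727378 = 0.0416.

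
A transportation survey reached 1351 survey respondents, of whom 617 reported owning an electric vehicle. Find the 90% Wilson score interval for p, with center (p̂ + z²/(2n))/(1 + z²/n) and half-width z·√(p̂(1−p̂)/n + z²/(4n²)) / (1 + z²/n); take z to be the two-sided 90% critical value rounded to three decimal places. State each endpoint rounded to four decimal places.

p̂ = 617/1351 = 0.45670; z = 1.645, so z² = 2.706025.
1 + z²/n = 1.002003.
Adjusted center: (0.45670 + z²/(2n))/1.002003 = 0.45679.
Radicand: p̂(1−p̂)/n + z²/(4n²) = 0.000183660 + 0.000000371 = 0.000184031.
Half-width = z·√(radicand)/denom = 1.645·0.013566/1.002003 = 0.02227.
Interval: 0.45679 ± 0.02227 → (0.4345, 0.4791).

(0.4345, 0.4791)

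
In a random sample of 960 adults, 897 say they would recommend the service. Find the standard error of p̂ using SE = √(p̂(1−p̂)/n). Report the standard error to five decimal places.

SE = 0.00799

The sample proportion is 897/960 = 0.93437.
p̂(1−p̂) = 0.061323.
SE = √(0.061323/960) = √0.000063878 = 0.00799.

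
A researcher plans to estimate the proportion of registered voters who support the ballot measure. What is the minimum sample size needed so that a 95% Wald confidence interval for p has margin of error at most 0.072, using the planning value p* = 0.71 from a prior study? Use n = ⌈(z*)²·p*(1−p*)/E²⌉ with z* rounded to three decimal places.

z* = 1.960 at the 95% level.
p*(1−p*) = 0.71·0.29 = 0.2059.
Required n before rounding: 3.841600 × 0.2059 / 0.072² = 152.582.
⌈152.582⌉ = 153.

n = 153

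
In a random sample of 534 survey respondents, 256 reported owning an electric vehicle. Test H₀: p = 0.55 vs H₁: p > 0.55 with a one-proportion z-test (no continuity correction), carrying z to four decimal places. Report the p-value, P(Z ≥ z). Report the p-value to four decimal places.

Sample proportion p̂ = 256/534 = 0.47940.
Null standard error: √(0.55·0.45/534) = √0.000463483 = 0.021529.
z = (p̂ − p₀)/SE = (256/534 − 0.55)/0.021529 ≈ -3.2793.
p-value = P(Z ≥ z) with z = -3.2793 → 0.9995.

p-value = 0.9995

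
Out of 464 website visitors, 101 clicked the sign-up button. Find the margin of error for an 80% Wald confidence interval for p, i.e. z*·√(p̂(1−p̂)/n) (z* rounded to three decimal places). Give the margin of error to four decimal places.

ME = 0.0246

p̂ = 101/464 = 0.21767.
SE = √(p̂(1−p̂)/n) = √(0.170291/464) = 0.019157.
z* = 1.282 at the 80% level.
Margin of error = z*·SE = 1.282 × 0.019157 = 0.0246.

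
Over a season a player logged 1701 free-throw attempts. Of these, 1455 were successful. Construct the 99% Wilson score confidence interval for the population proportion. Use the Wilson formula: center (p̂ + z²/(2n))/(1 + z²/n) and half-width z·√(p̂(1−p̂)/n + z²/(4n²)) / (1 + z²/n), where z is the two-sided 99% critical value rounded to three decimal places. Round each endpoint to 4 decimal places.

(0.8320, 0.8760)

Here p̂ = 1455/1701 = 0.85538 and z = 2.576 (z² = 6.635776).
Denominator 1 + z²/n = 1 + 6.635776/1701 = 1.003901.
Center = (0.85538 + 0.001951)/1.003901 = 0.85400.
Radicand: p̂(1−p̂)/n + z²/(4n²) = 0.000072725 + 0.000000573 = 0.000073298.
Half-width = z·√(radicand)/denom = 2.576·0.008561/1.003901 = 0.02197.
Interval: 0.85400 ± 0.02197 → (0.8320, 0.8760).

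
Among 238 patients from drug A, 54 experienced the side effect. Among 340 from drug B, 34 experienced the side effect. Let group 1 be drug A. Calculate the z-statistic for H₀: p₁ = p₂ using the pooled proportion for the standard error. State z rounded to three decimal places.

z = 4.179

p̂₁ = 54/238 = 0.22689, p̂₂ = 34/340 = 0.10000.
Pooled p̂ = (54+34)/(238+340) = 88/578 = 0.15225.
Pooled SE = √[0.1290693·0.00714286] ≈ 0.030363.
z = 0.12689/0.030363 = 4.179.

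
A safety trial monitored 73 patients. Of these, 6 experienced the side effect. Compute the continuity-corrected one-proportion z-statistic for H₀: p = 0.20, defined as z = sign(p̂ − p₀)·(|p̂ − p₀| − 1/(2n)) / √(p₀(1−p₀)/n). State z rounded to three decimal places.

z = -2.370

Sample proportion p̂ = 6/73 = 0.08219. p̂ − p₀ = -0.117808.
1/(2n) = 0.006849.
Corrected numerator: |-0.117808| − 0.006849 = 0.110959.
SE₀ = √(0.20·0.80/73) = 0.046816.
z = −0.110959/0.046816 = -2.370.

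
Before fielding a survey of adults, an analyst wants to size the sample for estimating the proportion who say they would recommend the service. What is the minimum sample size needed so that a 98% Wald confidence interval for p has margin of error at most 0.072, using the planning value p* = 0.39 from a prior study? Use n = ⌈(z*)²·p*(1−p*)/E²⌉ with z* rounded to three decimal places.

n = 249

For 98% confidence, z* = 2.326.
p*(1−p*) = 0.2379.
(z*)²·p*(1−p*)/E² = 5.410276·0.2379/0.005184 = 248.284.
Rounding up, n = 249.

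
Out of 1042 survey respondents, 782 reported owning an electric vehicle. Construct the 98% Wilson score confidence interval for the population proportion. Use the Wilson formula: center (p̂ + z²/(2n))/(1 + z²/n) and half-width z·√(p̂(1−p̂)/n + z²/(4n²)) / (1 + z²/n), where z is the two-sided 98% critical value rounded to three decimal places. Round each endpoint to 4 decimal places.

Here p̂ = 782/1042 = 0.75048 and z = 2.326 (z² = 5.410276).
Denominator 1 + z²/n = 1 + 5.410276/1042 = 1.005192.
Adjusted center: (0.75048 + z²/(2n))/1.005192 = 0.74919.
Radicand: p̂(1−p̂)/n + z²/(4n²) = 0.000179712 + 0.000001246 = 0.000180958.
Half-width = z·√(radicand)/denom = 2.326·0.013452/1.005192 = 0.03113.
Interval: 0.74919 ± 0.03113 → (0.7181, 0.7803).

(0.7181, 0.7803)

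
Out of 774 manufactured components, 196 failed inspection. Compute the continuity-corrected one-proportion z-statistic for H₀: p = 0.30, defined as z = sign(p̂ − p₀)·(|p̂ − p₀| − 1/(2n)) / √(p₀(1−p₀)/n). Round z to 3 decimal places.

The sample proportion is 196/774 = 0.25323. p̂ − p₀ = -0.046770.
1/(2n) = 0.000646.
Corrected numerator: |-0.046770| − 0.000646 = 0.046124.
Null standard error: √(0.30·0.70/774) = √0.000271318 = 0.016472.
z = (−)0.046124/0.016472 = -2.800.

z = -2.800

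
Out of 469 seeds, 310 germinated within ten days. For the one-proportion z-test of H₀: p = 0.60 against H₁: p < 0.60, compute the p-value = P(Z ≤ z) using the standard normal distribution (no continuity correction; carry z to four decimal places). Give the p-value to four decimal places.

The sample proportion is 310/469 = 0.66098.
Null standard error: √(0.60·0.40/469) = √0.000511727 = 0.022621.
Test statistic (full precision, shown to 4 dp): z = (310/469 − 0.60)/SE₀ ≈ 2.6957.
p-value = P(Z ≤ z) with z = 2.6957 → 0.9965.

p-value = 0.9965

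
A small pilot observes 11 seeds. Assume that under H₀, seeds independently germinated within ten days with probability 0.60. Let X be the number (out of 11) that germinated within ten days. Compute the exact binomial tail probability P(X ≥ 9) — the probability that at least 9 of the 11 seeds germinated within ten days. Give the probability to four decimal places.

X ~ Binomial(n=11, p=0.60).
P(X ≥ 9) = C(11,9)·0.60^9·0.40^2 + C(11,10)·0.60^10·0.40^1 + C(11,11)·0.60^11·0.40^0.
= 0.088684 + 0.026605 + 0.003628 = 0.1189.

P = 0.1189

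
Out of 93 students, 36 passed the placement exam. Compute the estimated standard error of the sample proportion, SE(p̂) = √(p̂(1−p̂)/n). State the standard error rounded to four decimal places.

The sample proportion is 36/93 = 0.38710.
p̂(1−p̂) = 0.237254.
Dividing by n and taking the root: √0.002551118 = 0.0505.

SE = 0.0505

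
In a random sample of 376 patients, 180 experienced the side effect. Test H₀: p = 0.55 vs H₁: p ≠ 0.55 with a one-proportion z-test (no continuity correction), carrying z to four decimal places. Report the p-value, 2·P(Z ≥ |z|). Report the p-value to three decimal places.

p-value = 0.005

p̂ = 180/376 = 0.47872.
Null standard error: √(0.55·0.45/376) = √0.000658245 = 0.025656.
Test statistic (full precision, shown to 4 dp): z = (180/376 − 0.55)/SE₀ ≈ -2.7781.
From the standard normal, 2·P(Z ≥ |z|) = 0.005.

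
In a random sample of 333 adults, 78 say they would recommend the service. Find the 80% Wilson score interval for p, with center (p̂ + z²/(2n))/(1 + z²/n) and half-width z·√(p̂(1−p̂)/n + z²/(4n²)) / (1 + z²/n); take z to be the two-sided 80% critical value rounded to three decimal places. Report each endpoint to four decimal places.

(0.2058, 0.2652)

p̂ = 78/333 = 0.23423; z = 1.282, so z² = 1.643524.
Denominator 1 + z²/n = 1 + 1.643524/333 = 1.004936.
Center = (0.23423 + 0.002468)/1.004936 = 0.23554.
Radicand: p̂(1−p̂)/n + z²/(4n²) = 0.000538644 + 0.000003705 = 0.000542349.
Half-width = z·√(radicand)/denom = 1.282·0.023288/1.004936 = 0.02971.
Interval: 0.23554 ± 0.02971 → (0.2058, 0.2652).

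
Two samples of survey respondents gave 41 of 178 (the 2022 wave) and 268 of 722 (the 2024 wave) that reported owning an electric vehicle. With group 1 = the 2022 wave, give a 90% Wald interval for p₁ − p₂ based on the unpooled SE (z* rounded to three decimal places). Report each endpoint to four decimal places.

(-0.2006, -0.0811)

p̂₁ = 0.23034, p̂₂ = 0.37119, so the observed difference is -0.14085.
Unpooled SE = √(p̂₁(1−p̂₁)/n₁ + p̂₂(1−p̂₂)/n₂) = √(0.000995966 + 0.000323280) = 0.036321.
For 90% confidence, z* = 1.645. Margin = 1.645·0.036321 = 0.05975.
Interval: -0.14085 ± 0.05975 → (-0.2006, -0.0811).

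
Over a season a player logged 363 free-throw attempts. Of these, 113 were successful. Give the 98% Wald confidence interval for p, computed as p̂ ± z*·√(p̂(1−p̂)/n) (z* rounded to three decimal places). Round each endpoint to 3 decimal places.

(0.255, 0.368)

The sample proportion is 113/363 = 0.31129.
SE = √(p̂(1−p̂)/n) = √(0.214390/363) = 0.024302.
The 98% critical value is z* = 2.326.
Margin = 2.326·0.024302 = 0.05653.
Interval: 0.31129 ± 0.05653 → (0.255, 0.368).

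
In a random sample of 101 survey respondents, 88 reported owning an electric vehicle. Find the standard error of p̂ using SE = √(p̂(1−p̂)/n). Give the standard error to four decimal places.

SE = 0.0333

p̂ = 88/101 = 0.87129.
p̂(1−p̂) = 0.112144.
SE = √(0.112144/101) = 0.0333.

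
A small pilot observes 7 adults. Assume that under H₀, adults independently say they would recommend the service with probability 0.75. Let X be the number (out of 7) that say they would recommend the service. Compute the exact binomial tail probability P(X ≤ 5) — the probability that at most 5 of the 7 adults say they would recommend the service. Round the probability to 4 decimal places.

X ~ Binomial(n=7, p=0.75).
P(X ≤ 5) = Σ_{j=0}^{5} C(7,j)·0.75^j·0.25^{7−j}.
= 0.000061 + 0.001282 + 0.011536 + 0.057678 + 0.173035 + 0.311462 = 0.5551.

P = 0.5551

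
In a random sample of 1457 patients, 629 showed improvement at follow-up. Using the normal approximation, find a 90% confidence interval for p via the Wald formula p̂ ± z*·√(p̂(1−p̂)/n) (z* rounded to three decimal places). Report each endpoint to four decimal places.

(0.4104, 0.4531)

The sample proportion is 629/1457 = 0.43171.
Standard error of p̂: √(0.245336/1457) = √0.000168385 = 0.012976.
The 90% critical value is z* = 1.645.
Margin of error: 1.645 × 0.012976 = 0.02135.
CI: 0.43171 ± 0.02135 = (0.4104, 0.4531).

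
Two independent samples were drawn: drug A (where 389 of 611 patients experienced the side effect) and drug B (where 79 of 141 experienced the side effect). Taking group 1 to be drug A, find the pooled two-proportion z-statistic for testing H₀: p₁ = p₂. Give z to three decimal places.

z = 1.686

p̂₁ = 389/611 = 0.63666, p̂₂ = 79/141 = 0.56028.
Pooling: p̂ = 468/752 = 0.62234.
Pooled SE = √[0.2350328·0.00872886] ≈ 0.045294.
z = 0.07638/0.045294 = 1.686.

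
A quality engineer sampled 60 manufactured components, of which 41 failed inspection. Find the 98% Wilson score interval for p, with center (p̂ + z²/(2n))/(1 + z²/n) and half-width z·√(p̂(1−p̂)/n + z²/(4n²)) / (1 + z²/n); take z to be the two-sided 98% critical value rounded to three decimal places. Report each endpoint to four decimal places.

Here p̂ = 41/60 = 0.68333 and z = 2.326 (z² = 5.410276).
Denominator 1 + z²/n = 1 + 5.410276/60 = 1.090171.
Adjusted center: (0.68333 + z²/(2n))/1.090171 = 0.66817.
Radicand: p̂(1−p̂)/n + z²/(4n²) = 0.003606481 + 0.000375714 = 0.003982195.
Half-width = 2.326·√0.003982195/1.090171 = 0.13464.
So the interval runs from 0.5335 to 0.8028.

(0.5335, 0.8028)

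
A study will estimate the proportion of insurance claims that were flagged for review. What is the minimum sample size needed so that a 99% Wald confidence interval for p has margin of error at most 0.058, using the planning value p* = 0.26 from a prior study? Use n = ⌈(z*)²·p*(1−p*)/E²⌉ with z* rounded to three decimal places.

For 99% confidence, z* = 2.576.
p*(1−p*) = 0.1924.
(z*)²·p*(1−p*)/E² = 6.635776·0.1924/0.003364 = 379.525.
Rounding up, n = 380.

n = 380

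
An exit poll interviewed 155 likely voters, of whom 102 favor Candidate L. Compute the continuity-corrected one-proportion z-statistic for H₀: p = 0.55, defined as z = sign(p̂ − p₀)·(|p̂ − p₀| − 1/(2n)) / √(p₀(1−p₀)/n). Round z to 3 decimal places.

p̂ = 102/155 = 0.65806. p̂ − p₀ = 0.108065.
1/(2n) = 0.003226.
Corrected numerator: |0.108065| − 0.003226 = 0.104839.
Null standard error: √(0.55·0.45/155) = √0.001596774 = 0.039960.
z = +0.104839/0.039960 = 2.624.

z = 2.624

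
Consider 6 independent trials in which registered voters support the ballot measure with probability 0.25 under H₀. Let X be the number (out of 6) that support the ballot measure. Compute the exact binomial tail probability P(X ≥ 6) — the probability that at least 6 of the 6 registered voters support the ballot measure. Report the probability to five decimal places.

P = 0.00024

X ~ Binomial(n=6, p=0.25).
P(X ≥ 6) = C(6,6)·0.25^6·0.75^0.
= 0.000244 = 0.00024.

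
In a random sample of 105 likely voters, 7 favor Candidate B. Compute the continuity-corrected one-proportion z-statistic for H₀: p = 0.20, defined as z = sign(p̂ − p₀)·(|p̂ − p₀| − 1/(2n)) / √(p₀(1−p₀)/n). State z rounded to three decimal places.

p̂ = 7/105 = 0.06667. p̂ − p₀ = -0.133333.
Continuity correction 1/(2n) = 1/210 = 0.004762.
Corrected numerator: |-0.133333| − 0.004762 = 0.128571.
Null standard error: √(0.20·0.80/105) = √0.001523810 = 0.039036.
z = (−)0.128571/0.039036 = -3.294.

z = -3.294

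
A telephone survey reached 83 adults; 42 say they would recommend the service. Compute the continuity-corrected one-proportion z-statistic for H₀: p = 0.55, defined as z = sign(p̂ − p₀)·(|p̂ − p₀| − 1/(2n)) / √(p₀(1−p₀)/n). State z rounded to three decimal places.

The sample proportion is 42/83 = 0.50602. p̂ − p₀ = -0.043976.
1/(2n) = 0.006024.
Corrected numerator: |-0.043976| − 0.006024 = 0.037952.
SE₀ = √(0.55·0.45/83) = 0.054607.
z = −0.037952/0.054607 = -0.695.

z = -0.695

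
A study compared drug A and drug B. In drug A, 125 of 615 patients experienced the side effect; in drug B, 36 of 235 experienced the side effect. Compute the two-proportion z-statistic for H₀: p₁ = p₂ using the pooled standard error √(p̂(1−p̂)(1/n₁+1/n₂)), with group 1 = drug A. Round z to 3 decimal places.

Sample proportions: p̂₁ = 125/615 = 0.20325 and p̂₂ = 36/235 = 0.15319.
Pooled p̂ = (125+36)/(615+235) = 161/850 = 0.18941.
Pooled SE = √[0.1535349·0.00588134] ≈ 0.030050.
z = 0.05006/0.030050 = 1.666.

z = 1.666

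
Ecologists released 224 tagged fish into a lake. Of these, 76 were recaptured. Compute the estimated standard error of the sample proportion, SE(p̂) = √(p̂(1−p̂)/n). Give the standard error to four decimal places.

SE = 0.0316

With x = 76 successes in n = 224, p̂ = 0.33929.
p̂(1−p̂) = 0.33929·0.66071 = 0.224172.
SE = √(0.224172/224) = √0.001000768 = 0.0316.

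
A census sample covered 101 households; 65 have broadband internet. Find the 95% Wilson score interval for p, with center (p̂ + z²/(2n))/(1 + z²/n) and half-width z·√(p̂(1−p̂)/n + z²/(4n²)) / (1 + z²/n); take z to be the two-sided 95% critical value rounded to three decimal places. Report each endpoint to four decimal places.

Here p̂ = 65/101 = 0.64356 and z = 1.960 (z² = 3.841600).
Denominator 1 + z²/n = 1 + 3.841600/101 = 1.038036.
Adjusted center: (0.64356 + z²/(2n))/1.038036 = 0.63830.
Radicand: p̂(1−p̂)/n + z²/(4n²) = 0.002271181 + 0.000094148 = 0.002365329.
Half-width = z·√(radicand)/denom = 1.960·0.048635/1.038036 = 0.09183.
Interval: 0.63830 ± 0.09183 → (0.5465, 0.7301).

(0.5465, 0.7301)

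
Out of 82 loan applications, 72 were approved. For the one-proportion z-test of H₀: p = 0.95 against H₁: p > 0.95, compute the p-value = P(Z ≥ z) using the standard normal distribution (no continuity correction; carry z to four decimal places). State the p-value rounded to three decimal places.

p-value = 0.999

p̂ = 72/82 = 0.87805.
SE₀ = √(0.95·0.05/82) = 0.024068.
z = (p̂ − p₀)/SE = (72/82 − 0.95)/0.024068 ≈ -2.9895.
p-value = P(Z ≥ z) with z = -2.9895 → 0.999.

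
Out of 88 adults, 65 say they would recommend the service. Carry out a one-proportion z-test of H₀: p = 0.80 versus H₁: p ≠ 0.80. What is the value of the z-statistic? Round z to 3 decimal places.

z = -1.439

With x = 65 successes in n = 88, p̂ = 0.73864.
Under H₀, SE = √(p₀(1−p₀)/n) = √(0.80·0.20/88) = √0.001818182 = 0.042640.
Test statistic: z = -0.06136/0.042640 = -1.439.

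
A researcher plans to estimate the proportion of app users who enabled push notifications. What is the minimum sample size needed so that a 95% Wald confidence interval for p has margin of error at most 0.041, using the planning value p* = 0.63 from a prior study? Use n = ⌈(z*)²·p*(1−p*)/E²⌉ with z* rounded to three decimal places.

n = 533

The 95% critical value is z* = 1.960.
p*(1−p*) = 0.63·0.37 = 0.2331.
(z*)²·p*(1−p*)/E² = 3.841600·0.2331/0.001681 = 532.705.
Rounding up, n = 533.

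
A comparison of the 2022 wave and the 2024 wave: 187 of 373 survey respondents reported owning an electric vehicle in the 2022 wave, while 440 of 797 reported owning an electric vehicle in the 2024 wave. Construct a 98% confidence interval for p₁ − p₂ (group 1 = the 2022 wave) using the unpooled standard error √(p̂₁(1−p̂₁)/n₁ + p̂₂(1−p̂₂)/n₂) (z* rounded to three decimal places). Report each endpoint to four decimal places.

(-0.1236, 0.0221)

p̂₁ = 187/373 = 0.50134, p̂₂ = 440/797 = 0.55207; p̂₁ − p̂₂ = -0.05073.
SE = √(0.000670236 + 0.000310274) = √0.000980510 = 0.031313.
For 98% confidence, z* = 2.326. Margin = 2.326·0.031313 = 0.07283.
CI: -0.05073 ± 0.07283 = (-0.1236, 0.0221).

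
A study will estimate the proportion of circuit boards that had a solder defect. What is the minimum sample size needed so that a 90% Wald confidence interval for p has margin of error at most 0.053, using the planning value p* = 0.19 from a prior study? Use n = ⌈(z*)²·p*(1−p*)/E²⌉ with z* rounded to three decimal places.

The 90% critical value is z* = 1.645.
p*(1−p*) = 0.19·0.81 = 0.1539.
Required n before rounding: 2.706025 × 0.1539 / 0.053² = 148.258.
⌈148.258⌉ = 149.

n = 149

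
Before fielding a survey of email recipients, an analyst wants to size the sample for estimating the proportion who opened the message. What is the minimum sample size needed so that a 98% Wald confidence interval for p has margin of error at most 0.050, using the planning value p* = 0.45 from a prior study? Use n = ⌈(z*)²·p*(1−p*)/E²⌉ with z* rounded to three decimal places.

n = 536

The 98% critical value is z* = 2.326.
p*(1−p*) = 0.2475.
Required n before rounding: 5.410276 × 0.2475 / 0.050² = 535.617.
Rounding up, n = 536.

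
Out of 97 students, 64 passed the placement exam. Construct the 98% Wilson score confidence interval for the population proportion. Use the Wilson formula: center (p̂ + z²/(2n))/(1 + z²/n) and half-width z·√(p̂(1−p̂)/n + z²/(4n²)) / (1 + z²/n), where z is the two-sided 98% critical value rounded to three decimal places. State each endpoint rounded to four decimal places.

(0.5421, 0.7606)

Here p̂ = 64/97 = 0.65979 and z = 2.326 (z² = 5.410276).
Denominator 1 + z²/n = 1 + 5.410276/97 = 1.055776.
Center = (0.65979 + 0.027888)/1.055776 = 0.65135.
Radicand: p̂(1−p̂)/n + z²/(4n²) = 0.002314082 + 0.000143753 = 0.002457835.
Half-width = z·√(radicand)/denom = 2.326·0.049577/1.055776 = 0.10922.
Interval: 0.65135 ± 0.10922 → (0.5421, 0.7606).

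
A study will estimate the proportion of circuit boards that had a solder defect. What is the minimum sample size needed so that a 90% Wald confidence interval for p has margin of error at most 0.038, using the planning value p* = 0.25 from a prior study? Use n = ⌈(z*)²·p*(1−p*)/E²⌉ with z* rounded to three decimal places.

n = 352

For 90% confidence, z* = 1.645.
p*(1−p*) = 0.1875.
Required n before rounding: 2.706025 × 0.1875 / 0.038² = 351.371.
⌈351.371⌉ = 352.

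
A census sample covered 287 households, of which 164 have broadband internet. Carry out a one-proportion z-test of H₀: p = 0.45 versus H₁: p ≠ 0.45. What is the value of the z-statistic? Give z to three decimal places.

z = 4.135

With x = 164 successes in n = 287, p̂ = 0.57143.
Null standard error: √(0.45·0.55/287) = √0.000862369 = 0.029366.
Test statistic: z = 0.12143/0.029366 = 4.135.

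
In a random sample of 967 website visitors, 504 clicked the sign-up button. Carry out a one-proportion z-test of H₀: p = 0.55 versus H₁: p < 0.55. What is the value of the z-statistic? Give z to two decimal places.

With x = 504 successes in n = 967, p̂ = 0.52120.
Null standard error: √(0.55·0.45/967) = √0.000255946 = 0.015998.
z = (p̂ − p₀)/SE = (0.52120 − 0.55)/0.015998 = -1.80.

z = -1.80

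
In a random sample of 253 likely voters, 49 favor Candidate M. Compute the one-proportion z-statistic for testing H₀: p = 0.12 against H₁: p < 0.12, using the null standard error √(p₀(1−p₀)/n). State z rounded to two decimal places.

With x = 49 successes in n = 253, p̂ = 0.19368.
Under H₀, SE = √(p₀(1−p₀)/n) = √(0.12·0.88/253) = √0.000417391 = 0.020430.
Test statistic: z = 0.07368/0.020430 = 3.61.

z = 3.61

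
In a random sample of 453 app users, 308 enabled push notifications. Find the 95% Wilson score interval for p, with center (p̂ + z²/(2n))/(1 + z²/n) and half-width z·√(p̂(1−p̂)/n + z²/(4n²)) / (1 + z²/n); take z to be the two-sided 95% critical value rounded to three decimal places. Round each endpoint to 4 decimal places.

Here p̂ = 308/453 = 0.67991 and z = 1.960 (z² = 3.841600).
1 + z²/n = 1.008480.
Adjusted center: (0.67991 + z²/(2n))/1.008480 = 0.67840.
Radicand: p̂(1−p̂)/n + z²/(4n²) = 0.000480423 + 0.000004680 = 0.000485103.
Half-width = 1.960·√0.000485103/1.008480 = 0.04281.
Interval: 0.67840 ± 0.04281 → (0.6356, 0.7212).

(0.6356, 0.7212)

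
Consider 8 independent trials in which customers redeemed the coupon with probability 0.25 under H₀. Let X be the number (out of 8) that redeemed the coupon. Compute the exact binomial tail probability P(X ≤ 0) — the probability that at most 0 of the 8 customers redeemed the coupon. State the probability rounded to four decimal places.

X ~ Binomial(n=8, p=0.25).
P(X ≤ 0) = C(8,0)·0.25^0·0.75^8.
= 0.100113 = 0.1001.

P = 0.1001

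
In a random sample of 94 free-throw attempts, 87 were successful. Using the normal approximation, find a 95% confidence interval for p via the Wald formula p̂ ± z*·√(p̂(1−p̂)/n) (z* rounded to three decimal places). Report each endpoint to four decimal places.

Sample proportion p̂ = 87/94 = 0.92553.
Standard error of p̂: √(0.068923/94) = √0.000733219 = 0.027078.
z* = 1.960 at the 95% level.
Margin of error: 1.960 × 0.027078 = 0.05307.
So the interval runs from 0.8725 to 0.9786.

(0.8725, 0.9786)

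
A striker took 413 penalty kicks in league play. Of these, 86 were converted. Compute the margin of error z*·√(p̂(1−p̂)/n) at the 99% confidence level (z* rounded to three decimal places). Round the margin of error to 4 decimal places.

ME = 0.0515

With x = 86 successes in n = 413, p̂ = 0.20823.
Standard error of p̂: √(0.164872/413) = √0.000399205 = 0.019980.
The 99% critical value is z* = 2.576.
So ME = 0.0515.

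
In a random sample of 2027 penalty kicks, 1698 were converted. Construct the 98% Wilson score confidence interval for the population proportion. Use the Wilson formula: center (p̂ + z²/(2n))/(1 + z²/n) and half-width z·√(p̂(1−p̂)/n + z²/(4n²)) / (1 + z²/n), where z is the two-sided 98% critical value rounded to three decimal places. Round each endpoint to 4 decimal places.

(0.8177, 0.8558)

p̂ = 1698/2027 = 0.83769; z = 2.326, so z² = 5.410276.
1 + z²/n = 1.002669.
Center = (0.83769 + 0.001335)/1.002669 = 0.83679.
Radicand: p̂(1−p̂)/n + z²/(4n²) = 0.000067077 + 0.000000329 = 0.000067406.
Half-width = z·√(radicand)/denom = 2.326·0.008210/1.002669 = 0.01905.
CI: 0.83679 ± 0.01905 = (0.8177, 0.8558).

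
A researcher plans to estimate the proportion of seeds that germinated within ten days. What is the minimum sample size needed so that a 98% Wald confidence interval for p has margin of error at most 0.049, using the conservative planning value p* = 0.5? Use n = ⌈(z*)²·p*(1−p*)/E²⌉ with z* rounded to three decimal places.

n = 564

z* = 2.326 at the 98% level.
p*(1−p*) = 0.2500.
(z*)²·p*(1−p*)/E² = 5.410276·0.2500/0.002401 = 563.336.
Rounding up, n = 564.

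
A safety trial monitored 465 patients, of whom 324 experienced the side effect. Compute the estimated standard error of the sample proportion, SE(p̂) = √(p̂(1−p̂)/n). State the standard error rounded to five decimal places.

With x = 324 successes in n = 465, p̂ = 0.69677.
p̂(1−p̂) = 0.69677·0.30323 = 0.211282.
SE = √(0.211282/465) = 0.02132.

SE = 0.02132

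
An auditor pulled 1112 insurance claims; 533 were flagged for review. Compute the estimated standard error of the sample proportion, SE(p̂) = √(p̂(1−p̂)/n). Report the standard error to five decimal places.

SE = 0.01498

With x = 533 successes in n = 1112, p̂ = 0.47932.
p̂(1−p̂) = 0.47932·0.52068 = 0.249572.
SE = √(0.249572/1112) = √0.000224435 = 0.01498.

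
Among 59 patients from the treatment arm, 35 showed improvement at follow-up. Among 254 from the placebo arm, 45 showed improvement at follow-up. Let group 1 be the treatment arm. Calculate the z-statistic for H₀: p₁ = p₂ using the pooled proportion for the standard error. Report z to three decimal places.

z = 6.600

Sample proportions: p̂₁ = 35/59 = 0.59322 and p̂₂ = 45/254 = 0.17717.
Pooling: p̂ = 80/313 = 0.25559.
Pooled SE = √[0.1902643·0.02088616] ≈ 0.063039.
z = (p̂₁ − p̂₂)/SE = (0.59322 − 0.17717)/0.063039 = 0.41605/0.063039 = 6.600.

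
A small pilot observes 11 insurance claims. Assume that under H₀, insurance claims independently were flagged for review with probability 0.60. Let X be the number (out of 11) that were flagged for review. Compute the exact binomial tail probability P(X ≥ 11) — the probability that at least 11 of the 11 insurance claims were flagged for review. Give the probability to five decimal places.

X is binomial with n = 11 and p = 0.60.
P(X ≥ 11) = C(11,11)·0.60^11·0.40^0.
= 0.003628 = 0.00363.

P = 0.00363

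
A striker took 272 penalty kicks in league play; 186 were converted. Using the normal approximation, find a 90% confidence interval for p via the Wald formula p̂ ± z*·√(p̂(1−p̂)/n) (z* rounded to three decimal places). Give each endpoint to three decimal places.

With x = 186 successes in n = 272, p̂ = 0.68382.
SE = √(p̂(1−p̂)/n) = √(0.216209/272) = 0.028194.
The 90% critical value is z* = 1.645.
Margin of error: 1.645 × 0.028194 = 0.04638.
Interval: 0.68382 ± 0.04638 → (0.637, 0.730).

(0.637, 0.730)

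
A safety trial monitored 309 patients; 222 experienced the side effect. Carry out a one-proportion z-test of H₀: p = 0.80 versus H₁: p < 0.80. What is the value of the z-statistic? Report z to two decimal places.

With x = 222 successes in n = 309, p̂ = 0.71845.
Null standard error: √(0.80·0.20/309) = √0.000517799 = 0.022755.
z = (p̂ − p₀)/SE = (0.71845 − 0.80)/0.022755 = -3.58.

z = -3.58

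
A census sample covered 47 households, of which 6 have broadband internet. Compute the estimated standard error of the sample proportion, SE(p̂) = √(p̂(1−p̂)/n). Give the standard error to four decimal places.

Sample proportion p̂ = 6/47 = 0.12766.
p̂(1−p̂) = 0.12766·0.87234 = 0.111363.
Dividing by n and taking the root: √0.002369426 = 0.0487.

SE = 0.0487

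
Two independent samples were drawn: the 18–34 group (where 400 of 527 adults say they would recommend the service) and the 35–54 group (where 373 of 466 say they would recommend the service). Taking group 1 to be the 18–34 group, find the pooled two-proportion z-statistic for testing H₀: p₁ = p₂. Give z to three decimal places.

p̂₁ = 400/527 = 0.75901, p̂₂ = 373/466 = 0.80043.
Pooling: p̂ = 773/993 = 0.77845.
SE = √[p̂(1−p̂)(1/n₁+1/n₂)] = √[0.77845·0.22155·(1/527+1/466)] ≈ 0.026408.
z = (p̂₁ − p̂₂)/SE = (0.75901 − 0.80043)/0.026408 = -0.04142/0.026408 = -1.568.

z = -1.568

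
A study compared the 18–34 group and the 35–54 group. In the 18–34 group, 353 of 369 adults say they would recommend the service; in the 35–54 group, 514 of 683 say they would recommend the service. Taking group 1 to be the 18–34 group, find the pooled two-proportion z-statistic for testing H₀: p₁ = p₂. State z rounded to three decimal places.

z = 8.297

Sample proportions: p̂₁ = 353/369 = 0.95664 and p̂₂ = 514/683 = 0.75256.
Pooling: p̂ = 867/1052 = 0.82414.
SE = √[p̂(1−p̂)(1/n₁+1/n₂)] = √[0.82414·0.17586·(1/369+1/683)] ≈ 0.024596.
z = (p̂₁ − p̂₂)/SE = (0.95664 − 0.75256)/0.024596 = 0.20408/0.024596 = 8.297.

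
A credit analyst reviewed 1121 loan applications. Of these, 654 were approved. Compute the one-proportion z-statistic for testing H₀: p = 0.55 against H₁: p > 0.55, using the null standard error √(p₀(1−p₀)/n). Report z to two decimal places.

With x = 654 successes in n = 1121, p̂ = 0.58341.
SE₀ = √(0.55·0.45/1121) = 0.014859.
z = (0.58341 − 0.55)/0.014859 = 0.03341/0.014859 = 2.25.

z = 2.25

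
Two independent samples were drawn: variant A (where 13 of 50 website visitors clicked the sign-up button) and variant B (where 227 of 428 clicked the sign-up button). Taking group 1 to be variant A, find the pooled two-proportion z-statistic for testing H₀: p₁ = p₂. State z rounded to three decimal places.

Sample proportions: p̂₁ = 13/50 = 0.26000 and p̂₂ = 227/428 = 0.53037.
Pooling: p̂ = 240/478 = 0.50209.
SE = √[p̂(1−p̂)(1/n₁+1/n₂)] = √[0.50209·0.49791·(1/50+1/428)] ≈ 0.074726.
z = -0.27037/0.074726 = -3.618.

z = -3.618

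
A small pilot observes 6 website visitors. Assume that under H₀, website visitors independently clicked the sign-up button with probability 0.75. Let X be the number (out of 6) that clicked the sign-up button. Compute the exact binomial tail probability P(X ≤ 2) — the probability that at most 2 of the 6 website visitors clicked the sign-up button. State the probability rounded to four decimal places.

X ~ Binomial(n=6, p=0.75).
P(X ≤ 2) = C(6,0)·0.75^0·0.25^6 + C(6,1)·0.75^1·0.25^5 + C(6,2)·0.75^2·0.25^4.
= 0.000244 + 0.004395 + 0.032959 = 0.0376.

P = 0.0376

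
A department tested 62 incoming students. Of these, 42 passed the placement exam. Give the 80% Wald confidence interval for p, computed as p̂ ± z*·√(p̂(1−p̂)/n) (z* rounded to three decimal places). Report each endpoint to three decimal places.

p̂ = 42/62 = 0.67742.
Standard error of p̂: √(0.218522/62) = √0.003524554 = 0.059368.
z* = 1.282 at the 80% level.
Margin of error: 1.282 × 0.059368 = 0.07611.
So the interval runs from 0.601 to 0.754.

(0.601, 0.754)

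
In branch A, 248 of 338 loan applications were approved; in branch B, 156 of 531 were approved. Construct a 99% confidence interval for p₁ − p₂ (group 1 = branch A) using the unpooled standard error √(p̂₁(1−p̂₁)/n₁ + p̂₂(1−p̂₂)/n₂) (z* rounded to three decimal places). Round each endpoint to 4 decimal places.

(0.3598, 0.5201)

p̂₁ = 0.73373, p̂₂ = 0.29379, so the observed difference is 0.43994.
Unpooled SE = √(p̂₁(1−p̂₁)/n₁ + p̂₂(1−p̂₂)/n₂) = √(0.000578022 + 0.000390726) = 0.031125.
For 99% confidence, z* = 2.576. Margin of error = 0.08018.
So the interval runs from 0.3598 to 0.5201.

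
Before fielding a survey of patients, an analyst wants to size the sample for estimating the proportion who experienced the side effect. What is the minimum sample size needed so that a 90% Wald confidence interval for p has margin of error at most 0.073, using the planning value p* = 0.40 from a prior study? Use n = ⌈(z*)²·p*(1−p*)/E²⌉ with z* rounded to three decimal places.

n = 122

The 90% critical value is z* = 1.645.
p*(1−p*) = 0.40·0.60 = 0.2400.
(z*)²·p*(1−p*)/E² = 2.706025·0.2400/0.005329 = 121.870.
⌈121.870⌉ = 122.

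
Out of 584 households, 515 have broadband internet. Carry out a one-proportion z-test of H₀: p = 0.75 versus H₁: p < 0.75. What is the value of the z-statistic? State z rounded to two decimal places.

z = 7.36

p̂ = 515/584 = 0.88185.
Null standard error: √(0.75·0.25/584) = √0.000321062 = 0.017918.
Test statistic: z = 0.13185/0.017918 = 7.36.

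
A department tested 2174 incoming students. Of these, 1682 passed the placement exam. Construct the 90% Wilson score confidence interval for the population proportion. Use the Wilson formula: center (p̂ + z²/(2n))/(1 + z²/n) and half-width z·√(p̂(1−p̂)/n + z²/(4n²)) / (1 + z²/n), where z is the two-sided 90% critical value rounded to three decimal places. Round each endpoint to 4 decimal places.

Here p̂ = 1682/2174 = 0.77369 and z = 1.645 (z² = 2.706025).
Denominator 1 + z²/n = 1 + 2.706025/2174 = 1.001245.
Center = (0.77369 + 0.000622)/1.001245 = 0.77335.
Radicand: p̂(1−p̂)/n + z²/(4n²) = 0.000080540 + 0.000000143 = 0.000080683.
Half-width = z·√(radicand)/denom = 1.645·0.008982/1.001245 = 0.01476.
So the interval runs from 0.7586 to 0.7881.

(0.7586, 0.7881)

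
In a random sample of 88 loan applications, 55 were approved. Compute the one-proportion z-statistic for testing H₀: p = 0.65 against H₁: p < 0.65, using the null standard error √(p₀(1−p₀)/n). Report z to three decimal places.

The sample proportion is 55/88 = 0.62500.
Null standard error: √(0.65·0.35/88) = √0.002585227 = 0.050845.
z = (p̂ − p₀)/SE = (0.62500 − 0.65)/0.050845 = -0.492.

z = -0.492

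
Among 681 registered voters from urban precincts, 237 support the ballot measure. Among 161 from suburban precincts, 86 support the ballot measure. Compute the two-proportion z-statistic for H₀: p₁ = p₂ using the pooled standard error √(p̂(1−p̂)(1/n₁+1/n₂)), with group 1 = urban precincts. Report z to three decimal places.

z = -4.368

p̂₁ = 237/681 = 0.34802, p̂₂ = 86/161 = 0.53416.
Pooling: p̂ = 323/842 = 0.38361.
Pooled SE = √[0.2364535·0.00767961] ≈ 0.042613.
z = -0.18614/0.042613 = -4.368.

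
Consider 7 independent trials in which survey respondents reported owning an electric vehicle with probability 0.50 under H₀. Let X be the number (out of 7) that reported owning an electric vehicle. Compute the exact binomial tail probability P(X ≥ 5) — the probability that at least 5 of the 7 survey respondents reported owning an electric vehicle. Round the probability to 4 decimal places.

P = 0.2266

X ~ Binomial(n=7, p=0.50).
P(X ≥ 5) = C(7,5)·0.50^5·0.50^2 + C(7,6)·0.50^6·0.50^1 + C(7,7)·0.50^7·0.50^0.
= 0.164062 + 0.054688 + 0.007812 = 0.2266.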